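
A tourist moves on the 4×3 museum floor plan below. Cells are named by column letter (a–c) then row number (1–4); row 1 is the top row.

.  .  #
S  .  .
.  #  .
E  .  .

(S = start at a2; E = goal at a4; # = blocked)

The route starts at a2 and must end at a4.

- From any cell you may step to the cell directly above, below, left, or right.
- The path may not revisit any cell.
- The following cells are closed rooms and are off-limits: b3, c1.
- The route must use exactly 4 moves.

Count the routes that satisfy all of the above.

Need simple routes of exactly 4 moves from a2 to a4 (Manhattan distance 2, so 1 moves are spent on a detour and 1 undoing it).
No route satisfies every constraint, so the count is 0.

0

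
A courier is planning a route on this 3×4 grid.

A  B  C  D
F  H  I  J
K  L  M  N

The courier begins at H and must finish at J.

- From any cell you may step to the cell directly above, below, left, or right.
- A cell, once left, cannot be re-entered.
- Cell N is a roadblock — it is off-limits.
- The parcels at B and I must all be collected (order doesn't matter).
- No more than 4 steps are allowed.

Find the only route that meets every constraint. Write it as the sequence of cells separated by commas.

H, B, C, I, J

The budget equals the shortest possible length, so every move has to be on a shortest route through the required cells.
Route from H: up to B, right to C, down to I, right to J — 4 moves in all.
Check: all required cells visited; 4 ≤ 4 moves.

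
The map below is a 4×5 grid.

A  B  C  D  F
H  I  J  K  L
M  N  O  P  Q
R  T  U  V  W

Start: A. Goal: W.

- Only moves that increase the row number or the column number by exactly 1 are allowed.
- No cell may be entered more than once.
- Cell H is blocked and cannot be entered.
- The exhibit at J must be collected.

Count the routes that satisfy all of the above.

12

A right/down-only route from A to W makes exactly 3 down-moves and 4 right-moves in some order.
With no other constraints that would be C(7,3) = 35 routes.
Split at J and multiply the segment counts (each segment already excludes blocked cells): A→J: 2; J→W: 6; product = 12.
That gives 12 routes.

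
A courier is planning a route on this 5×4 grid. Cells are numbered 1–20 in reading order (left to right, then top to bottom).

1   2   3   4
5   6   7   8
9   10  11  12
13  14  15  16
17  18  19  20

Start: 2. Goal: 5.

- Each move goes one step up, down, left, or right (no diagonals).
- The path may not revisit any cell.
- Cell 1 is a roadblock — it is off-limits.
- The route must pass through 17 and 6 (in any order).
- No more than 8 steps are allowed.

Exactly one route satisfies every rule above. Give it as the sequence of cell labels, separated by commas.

The budget equals the shortest possible length, so every move has to be on a shortest route through the required cells.
Route from 2: down 4 to 18, left 1 to 17, up 3 to 5 — 8 moves in all.
Check: all required cells visited; 8 ≤ 8 moves.

2, 6, 10, 14, 18, 17, 13, 9, 5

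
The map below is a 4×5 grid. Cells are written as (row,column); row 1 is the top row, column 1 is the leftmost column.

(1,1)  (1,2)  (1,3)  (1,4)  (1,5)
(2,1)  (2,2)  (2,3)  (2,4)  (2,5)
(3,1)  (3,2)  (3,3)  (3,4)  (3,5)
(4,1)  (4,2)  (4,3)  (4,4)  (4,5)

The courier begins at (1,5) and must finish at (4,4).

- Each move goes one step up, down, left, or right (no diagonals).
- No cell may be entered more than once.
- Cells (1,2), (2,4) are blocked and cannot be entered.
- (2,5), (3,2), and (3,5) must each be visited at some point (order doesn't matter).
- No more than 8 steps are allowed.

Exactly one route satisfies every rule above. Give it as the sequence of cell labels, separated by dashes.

Any route must reach (2,5), (3,2), and (3,5) and still end at (4,4) within 8 moves, so the order of the required stops is forced.
Route from (1,5): 2× down (reaching (3,5)), 3× left (reaching (3,2)), down to (4,2), 2× right (reaching (4,4)) — 8 moves in all.
Check: all required cells visited; 8 ≤ 8 moves.

(1,5) - (2,5) - (3,5) - (3,4) - (3,3) - (3,2) - (4,2) - (4,3) - (4,4)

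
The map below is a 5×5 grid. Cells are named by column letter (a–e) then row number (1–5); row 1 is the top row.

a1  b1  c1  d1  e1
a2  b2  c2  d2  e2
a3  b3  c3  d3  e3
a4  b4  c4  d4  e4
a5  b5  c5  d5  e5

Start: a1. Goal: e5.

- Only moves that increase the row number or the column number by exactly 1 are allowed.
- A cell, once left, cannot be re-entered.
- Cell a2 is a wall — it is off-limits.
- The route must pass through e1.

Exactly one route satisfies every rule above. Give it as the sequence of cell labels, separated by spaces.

Moves only go right or down, so the column and row indices never decrease.
Route from a1: 4× right (reaching e1), 4× down (reaching e5) — 8 moves in all.
Check: all required cells visited.

a1 b1 c1 d1 e1 e2 e3 e4 e5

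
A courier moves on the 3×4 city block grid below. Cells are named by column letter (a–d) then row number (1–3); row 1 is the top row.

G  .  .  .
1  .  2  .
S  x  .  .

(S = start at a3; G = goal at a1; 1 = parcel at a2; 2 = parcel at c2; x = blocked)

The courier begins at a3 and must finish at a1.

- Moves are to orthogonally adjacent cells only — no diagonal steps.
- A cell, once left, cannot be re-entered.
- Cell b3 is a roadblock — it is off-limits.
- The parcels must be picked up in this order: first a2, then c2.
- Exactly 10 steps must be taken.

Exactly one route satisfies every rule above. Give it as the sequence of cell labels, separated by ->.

a3 -> a2 -> b2 -> c2 -> c3 -> d3 -> d2 -> d1 -> c1 -> b1 -> a1

The waypoints must appear in the order a2, c2, with no cell reused.
Route from a3: up 1 to a2, right 2 to c2, down 1 to c3, right 1 to d3, up 2 to d1, left 3 to a1 — 10 moves in all.
Check: order respected (1 at step 1, 2 at step 3); 10 moves as required.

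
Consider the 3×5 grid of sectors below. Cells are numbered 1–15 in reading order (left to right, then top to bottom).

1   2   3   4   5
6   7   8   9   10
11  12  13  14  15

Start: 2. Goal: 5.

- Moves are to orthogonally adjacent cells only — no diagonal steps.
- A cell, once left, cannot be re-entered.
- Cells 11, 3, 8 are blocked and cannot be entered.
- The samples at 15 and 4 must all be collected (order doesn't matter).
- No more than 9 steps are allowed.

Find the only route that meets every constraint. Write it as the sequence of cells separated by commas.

The 9-move cap with required stops at 15, 4 leaves no slack for detours.
Route from 2: 2× down (reaching 12), 3× right (reaching 15), up to 10, left to 9, up to 4, right to 5 — 9 moves in all.
Check: all required cells visited; 9 ≤ 9 moves.

2, 7, 12, 13, 14, 15, 10, 9, 4, 5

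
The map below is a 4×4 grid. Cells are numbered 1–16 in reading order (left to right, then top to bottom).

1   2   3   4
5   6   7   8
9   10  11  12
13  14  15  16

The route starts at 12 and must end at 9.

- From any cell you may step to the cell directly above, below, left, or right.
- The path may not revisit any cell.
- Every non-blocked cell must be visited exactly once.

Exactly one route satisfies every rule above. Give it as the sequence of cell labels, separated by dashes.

12 - 16 - 15 - 11 - 7 - 8 - 4 - 3 - 2 - 1 - 5 - 6 - 10 - 14 - 13 - 9

Need to visit all 16 open cells exactly once, starting at 12 and ending at 9.
Cell 13 has only two open neighbours (9 and 14), so the path must pass straight through it: one of those is the cell it's entered from and the other is where it exits.
Route from 12: down 1 to 16, left 1 to 15, up 2 to 7, right 1 to 8, up 1 to 4, left 3 to 1, down 1 to 5, right 1 to 6, down 2 to 14, left 1 to 13, up 1 to 9 — 15 moves in all.
Check: all 16 open cells covered.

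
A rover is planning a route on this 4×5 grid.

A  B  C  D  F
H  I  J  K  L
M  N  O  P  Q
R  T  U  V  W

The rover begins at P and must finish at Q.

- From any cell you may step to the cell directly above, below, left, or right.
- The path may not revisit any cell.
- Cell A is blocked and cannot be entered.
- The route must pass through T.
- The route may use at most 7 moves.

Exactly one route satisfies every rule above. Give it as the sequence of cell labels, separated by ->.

P -> O -> N -> T -> U -> V -> W -> Q

The budget equals the shortest possible length, so every move has to be on a shortest route through the required cells.
Route from P: 2× left (reaching N), down to T, 3× right (reaching W), up to Q — 7 moves in all.
Check: all required cells visited; 7 ≤ 7 moves.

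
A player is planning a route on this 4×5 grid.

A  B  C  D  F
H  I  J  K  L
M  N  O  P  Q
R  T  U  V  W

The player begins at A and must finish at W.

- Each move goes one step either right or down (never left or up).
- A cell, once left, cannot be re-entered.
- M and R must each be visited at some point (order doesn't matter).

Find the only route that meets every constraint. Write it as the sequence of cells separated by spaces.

A H M R T U V W

Moves only go right or down, so the column and row indices never decrease.
Route from A: down 3 to R, right 4 to W — 7 moves in all.
Check: all required cells visited.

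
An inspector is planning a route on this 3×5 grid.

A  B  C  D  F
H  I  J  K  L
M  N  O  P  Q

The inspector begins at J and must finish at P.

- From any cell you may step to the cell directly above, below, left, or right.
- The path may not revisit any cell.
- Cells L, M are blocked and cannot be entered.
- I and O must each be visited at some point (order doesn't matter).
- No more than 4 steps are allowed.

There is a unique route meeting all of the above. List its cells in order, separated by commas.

J, I, N, O, P

The budget equals the shortest possible length, so every move has to be on a shortest route through the required cells.
Route from J: left to I, down to N, 2× right (reaching P) — 4 moves in all.
Check: all required cells visited; 4 ≤ 4 moves.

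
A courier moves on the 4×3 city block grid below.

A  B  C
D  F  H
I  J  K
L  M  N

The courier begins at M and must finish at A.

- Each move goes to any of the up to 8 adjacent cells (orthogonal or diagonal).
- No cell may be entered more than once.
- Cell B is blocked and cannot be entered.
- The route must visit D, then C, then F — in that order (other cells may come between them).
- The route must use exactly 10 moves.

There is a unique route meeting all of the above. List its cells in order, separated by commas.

M, L, I, D, J, N, K, H, C, F, A

The waypoints must appear in the order D, C, F, with no cell reused.
Route from M: left 1 to L, up 2 to D, down-right 2 to N, up 3 to C, down-left 1 to F, up-left 1 to A — 10 moves in all.
Check: order respected (D at step 3, C at step 8, F at step 9); 10 moves as required.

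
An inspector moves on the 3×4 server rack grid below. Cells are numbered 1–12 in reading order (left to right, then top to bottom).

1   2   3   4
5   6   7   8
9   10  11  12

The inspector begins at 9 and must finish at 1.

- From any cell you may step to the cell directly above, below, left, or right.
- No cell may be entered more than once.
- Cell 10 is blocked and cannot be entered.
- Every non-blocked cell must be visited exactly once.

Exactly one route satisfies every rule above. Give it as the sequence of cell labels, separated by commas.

Need to visit all 11 open cells exactly once, starting at 9 and ending at 1.
Route from 9: up 1 to 5, right 2 to 7, down 1 to 11, right 1 to 12, up 2 to 4, left 3 to 1 — 10 moves in all.
Check: all 11 open cells covered.

9, 5, 6, 7, 11, 12, 8, 4, 3, 2, 1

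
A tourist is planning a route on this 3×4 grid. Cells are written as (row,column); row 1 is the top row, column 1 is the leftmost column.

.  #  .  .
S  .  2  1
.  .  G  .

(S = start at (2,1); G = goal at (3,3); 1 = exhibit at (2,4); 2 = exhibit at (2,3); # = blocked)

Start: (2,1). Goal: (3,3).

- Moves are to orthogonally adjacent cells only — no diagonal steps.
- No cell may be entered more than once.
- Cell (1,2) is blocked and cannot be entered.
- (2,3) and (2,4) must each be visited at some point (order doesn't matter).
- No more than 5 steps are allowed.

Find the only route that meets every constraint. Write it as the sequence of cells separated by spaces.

Any route must reach (2,3) and (2,4) and still end at (3,3) within 5 moves, so the order of the required stops is forced.
Route from (2,1): right 3 to (2,4), down 1 to (3,4), left 1 to (3,3) — 5 moves in all.
Check: all required cells visited; 5 ≤ 5 moves.

(2,1) (2,2) (2,3) (2,4) (3,4) (3,3)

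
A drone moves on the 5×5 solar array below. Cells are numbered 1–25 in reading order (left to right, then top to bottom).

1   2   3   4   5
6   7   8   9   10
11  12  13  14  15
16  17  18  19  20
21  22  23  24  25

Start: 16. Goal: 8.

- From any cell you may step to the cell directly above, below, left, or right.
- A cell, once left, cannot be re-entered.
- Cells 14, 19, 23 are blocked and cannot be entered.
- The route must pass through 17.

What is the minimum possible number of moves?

4

Any route passes through 17 somewhere between 16 and 8. Summing Manhattan distances along the two legs (16 → 17 → 8) gives a lower bound of 1 + 3 = 4 moves.
A route of 4 moves achieves this: 16 → 17 → 12 → 7 → 8.
Since 4 matches the lower bound, it is optimal.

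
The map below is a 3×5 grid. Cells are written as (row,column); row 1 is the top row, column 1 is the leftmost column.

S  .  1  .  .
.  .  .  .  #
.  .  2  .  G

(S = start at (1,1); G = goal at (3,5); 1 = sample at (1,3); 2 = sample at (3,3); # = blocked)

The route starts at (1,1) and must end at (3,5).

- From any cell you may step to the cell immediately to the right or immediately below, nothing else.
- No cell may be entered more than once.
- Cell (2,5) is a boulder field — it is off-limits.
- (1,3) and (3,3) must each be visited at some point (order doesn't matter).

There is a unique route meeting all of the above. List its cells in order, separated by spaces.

(1,1) (1,2) (1,3) (2,3) (3,3) (3,4) (3,5)

Moves only go right or down, so the column and row indices never decrease.
Route from (1,1): 2× right (reaching (1,3)), 2× down (reaching (3,3)), 2× right (reaching (3,5)) — 6 moves in all.
Check: all required cells visited.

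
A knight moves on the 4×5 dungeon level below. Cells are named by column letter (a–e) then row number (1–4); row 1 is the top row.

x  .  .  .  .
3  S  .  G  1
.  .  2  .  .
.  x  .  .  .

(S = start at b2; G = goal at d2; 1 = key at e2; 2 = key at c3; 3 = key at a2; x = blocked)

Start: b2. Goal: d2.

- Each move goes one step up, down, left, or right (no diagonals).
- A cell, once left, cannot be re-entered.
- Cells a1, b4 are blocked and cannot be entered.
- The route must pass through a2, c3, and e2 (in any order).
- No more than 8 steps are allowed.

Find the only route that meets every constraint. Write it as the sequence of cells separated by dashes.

b2 - a2 - a3 - b3 - c3 - d3 - e3 - e2 - d2

Any route must reach a2, c3, and e2 and still end at d2 within 8 moves, so the order of the required stops is forced.
Route from b2: left to a2, down to a3, 4× right (reaching e3), up to e2, left to d2 — 8 moves in all.
Check: all required cells visited; 8 ≤ 8 moves.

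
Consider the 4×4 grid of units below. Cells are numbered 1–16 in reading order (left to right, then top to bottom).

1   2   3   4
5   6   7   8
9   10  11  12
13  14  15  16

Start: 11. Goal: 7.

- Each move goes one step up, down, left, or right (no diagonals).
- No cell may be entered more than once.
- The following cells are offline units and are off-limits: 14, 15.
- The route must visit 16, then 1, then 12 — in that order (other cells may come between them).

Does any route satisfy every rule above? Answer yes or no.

16 must be visited but has only one open neighbour (12), and it is neither the start nor the goal — the route would have to enter and leave through 12, re-entering it.

no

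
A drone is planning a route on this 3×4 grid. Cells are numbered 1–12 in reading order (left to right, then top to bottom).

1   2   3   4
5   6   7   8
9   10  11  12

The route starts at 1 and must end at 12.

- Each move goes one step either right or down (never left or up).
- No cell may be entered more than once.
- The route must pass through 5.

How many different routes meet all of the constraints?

4

A right/down-only route from 1 to 12 makes exactly 2 down-moves and 3 right-moves in some order.
With no other constraints that would be C(5,2) = 10 routes.
Split at 5 and multiply the segment counts: 1→5: 1; 5→12: 4; product = 4.
That gives 4 routes.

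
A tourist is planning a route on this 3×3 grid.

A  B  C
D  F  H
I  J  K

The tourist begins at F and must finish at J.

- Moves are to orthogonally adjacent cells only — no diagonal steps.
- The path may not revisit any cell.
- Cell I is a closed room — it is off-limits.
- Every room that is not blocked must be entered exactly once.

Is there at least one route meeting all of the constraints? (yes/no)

yes

One route that works: F → D → A → B → C → H → K → J.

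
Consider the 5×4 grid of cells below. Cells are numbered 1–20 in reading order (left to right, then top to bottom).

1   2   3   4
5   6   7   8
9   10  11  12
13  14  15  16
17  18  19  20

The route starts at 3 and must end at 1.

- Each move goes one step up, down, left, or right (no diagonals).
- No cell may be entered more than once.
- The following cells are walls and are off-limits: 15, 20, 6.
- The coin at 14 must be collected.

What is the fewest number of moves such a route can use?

8

Any route passes through 14 somewhere between 3 and 1. Summing Manhattan distances along the two legs (3 → 14 → 1) gives a lower bound of 4 + 4 = 8 moves.
A route of 8 moves achieves this: 3 → 7 → 11 → 10 → 14 → 13 → 9 → 5 → 1.
Since 8 matches the lower bound, it is optimal.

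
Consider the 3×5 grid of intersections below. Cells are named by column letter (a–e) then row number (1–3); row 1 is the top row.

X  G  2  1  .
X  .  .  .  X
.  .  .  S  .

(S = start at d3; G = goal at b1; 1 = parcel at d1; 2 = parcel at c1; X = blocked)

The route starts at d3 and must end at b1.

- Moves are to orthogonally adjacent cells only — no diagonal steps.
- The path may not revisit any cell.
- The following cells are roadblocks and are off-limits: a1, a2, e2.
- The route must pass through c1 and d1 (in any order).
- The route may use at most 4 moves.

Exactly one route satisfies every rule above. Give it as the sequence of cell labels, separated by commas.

The 4-move cap with required stops at c1, d1 leaves no slack for detours.
Route from d3: up 2 to d1, left 2 to b1 — 4 moves in all.
Check: all required cells visited; 4 ≤ 4 moves.

d3, d2, d1, c1, b1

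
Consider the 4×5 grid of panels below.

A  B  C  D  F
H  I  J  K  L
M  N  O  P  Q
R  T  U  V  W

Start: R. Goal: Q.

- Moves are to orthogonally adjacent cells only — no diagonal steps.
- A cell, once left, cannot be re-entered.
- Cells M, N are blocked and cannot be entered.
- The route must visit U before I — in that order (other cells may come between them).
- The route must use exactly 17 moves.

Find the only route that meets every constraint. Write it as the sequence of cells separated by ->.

R -> T -> U -> O -> J -> I -> H -> A -> B -> C -> D -> F -> L -> K -> P -> V -> W -> Q

The waypoints must appear in the order U, I, with no cell reused.
Route from R: right 2 to U, up 2 to J, left 2 to H, up 1 to A, right 4 to F, down 1 to L, left 1 to K, down 2 to V, right 1 to W, up 1 to Q — 17 moves in all.
Check: order respected (U at step 2, I at step 5); 17 moves as required.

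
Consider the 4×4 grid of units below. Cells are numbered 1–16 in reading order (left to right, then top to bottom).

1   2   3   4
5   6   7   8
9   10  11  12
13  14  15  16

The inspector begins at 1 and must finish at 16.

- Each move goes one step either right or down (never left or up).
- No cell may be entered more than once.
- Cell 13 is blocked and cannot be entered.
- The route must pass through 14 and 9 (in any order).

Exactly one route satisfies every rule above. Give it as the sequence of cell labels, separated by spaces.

Moves only go right or down, so the column and row indices never decrease.
Route from 1: down 2 to 9, right 1 to 10, down 1 to 14, right 2 to 16 — 6 moves in all.
Check: all required cells visited.

1 5 9 10 14 15 16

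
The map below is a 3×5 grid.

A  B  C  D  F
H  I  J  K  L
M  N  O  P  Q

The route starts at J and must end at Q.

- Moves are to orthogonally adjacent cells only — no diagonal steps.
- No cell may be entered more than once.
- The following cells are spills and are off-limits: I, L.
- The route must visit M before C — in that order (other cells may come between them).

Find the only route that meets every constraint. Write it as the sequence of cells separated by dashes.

The waypoints must appear in the order M, C, with no cell reused.
Route from J: down 1 to O, left 2 to M, up 2 to A, right 3 to D, down 2 to P, right 1 to Q — 11 moves in all.
Check: order respected (M at step 3, C at step 7).

J - O - N - M - H - A - B - C - D - K - P - Q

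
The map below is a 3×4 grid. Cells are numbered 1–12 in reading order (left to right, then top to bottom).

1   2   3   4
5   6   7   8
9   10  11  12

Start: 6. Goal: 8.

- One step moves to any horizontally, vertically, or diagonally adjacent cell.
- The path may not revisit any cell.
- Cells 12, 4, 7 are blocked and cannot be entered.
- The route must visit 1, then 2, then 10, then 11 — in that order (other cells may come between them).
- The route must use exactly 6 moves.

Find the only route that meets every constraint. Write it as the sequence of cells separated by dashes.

6 - 1 - 2 - 5 - 10 - 11 - 8

The waypoints must appear in the order 1, 2, 10, 11, with no cell reused.
Route from 6: up-left to 1, right to 2, down-left to 5, down-right to 10, right to 11, up-right to 8 — 6 moves in all.
Check: order respected (1 at step 1, 2 at step 2, 10 at step 4, 11 at step 5); 6 moves as required.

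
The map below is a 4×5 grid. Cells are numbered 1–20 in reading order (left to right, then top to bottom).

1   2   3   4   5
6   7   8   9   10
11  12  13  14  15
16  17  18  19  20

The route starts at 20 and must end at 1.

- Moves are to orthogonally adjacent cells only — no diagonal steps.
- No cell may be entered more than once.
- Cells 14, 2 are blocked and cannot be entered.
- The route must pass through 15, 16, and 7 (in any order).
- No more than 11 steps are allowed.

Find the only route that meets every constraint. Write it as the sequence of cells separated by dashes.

20 - 15 - 10 - 9 - 8 - 7 - 12 - 17 - 16 - 11 - 6 - 1

Any route must reach 15, 16, and 7 and still end at 1 within 11 moves, so the order of the required stops is forced.
Route from 20: up 2 to 10, left 3 to 7, down 2 to 17, left 1 to 16, up 3 to 1 — 11 moves in all.
Check: all required cells visited; 11 ≤ 11 moves.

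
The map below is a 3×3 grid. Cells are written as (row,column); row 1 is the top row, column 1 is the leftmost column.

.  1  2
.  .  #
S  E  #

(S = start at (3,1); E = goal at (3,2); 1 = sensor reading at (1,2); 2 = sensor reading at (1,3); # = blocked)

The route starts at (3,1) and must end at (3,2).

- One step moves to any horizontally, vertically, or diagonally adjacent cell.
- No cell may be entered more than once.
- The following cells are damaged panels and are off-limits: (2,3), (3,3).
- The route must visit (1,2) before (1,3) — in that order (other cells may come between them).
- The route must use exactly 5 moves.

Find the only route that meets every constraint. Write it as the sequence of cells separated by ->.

The waypoints must appear in the order (1,2), (1,3), with no cell reused.
Route from (3,1): up 1 to (2,1), up-right 1 to (1,2), right 1 to (1,3), down-left 1 to (2,2), down 1 to (3,2) — 5 moves in all.
Check: order respected (1 at step 2, 2 at step 3); 5 moves as required.

(3,1) -> (2,1) -> (1,2) -> (1,3) -> (2,2) -> (3,2)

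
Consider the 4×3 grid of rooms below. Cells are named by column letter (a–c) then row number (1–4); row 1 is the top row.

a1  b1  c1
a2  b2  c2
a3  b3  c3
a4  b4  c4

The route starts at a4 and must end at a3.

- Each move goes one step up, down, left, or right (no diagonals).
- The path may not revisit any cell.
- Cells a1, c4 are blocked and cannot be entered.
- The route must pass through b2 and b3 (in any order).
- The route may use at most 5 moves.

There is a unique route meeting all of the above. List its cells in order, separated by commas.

a4, b4, b3, b2, a2, a3

Any route must reach b2 and b3 and still end at a3 within 5 moves, so the order of the required stops is forced.
Route from a4: right 1 to b4, up 2 to b2, left 1 to a2, down 1 to a3 — 5 moves in all.
Check: all required cells visited; 5 ≤ 5 moves.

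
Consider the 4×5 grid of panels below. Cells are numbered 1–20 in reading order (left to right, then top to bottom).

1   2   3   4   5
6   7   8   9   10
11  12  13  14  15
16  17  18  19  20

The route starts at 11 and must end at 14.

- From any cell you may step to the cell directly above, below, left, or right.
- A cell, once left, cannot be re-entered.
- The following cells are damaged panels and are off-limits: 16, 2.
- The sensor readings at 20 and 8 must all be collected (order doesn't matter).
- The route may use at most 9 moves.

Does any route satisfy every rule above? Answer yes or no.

yes

One route that works: 11 → 6 → 7 → 8 → 13 → 18 → 19 → 20 → 15 → 14.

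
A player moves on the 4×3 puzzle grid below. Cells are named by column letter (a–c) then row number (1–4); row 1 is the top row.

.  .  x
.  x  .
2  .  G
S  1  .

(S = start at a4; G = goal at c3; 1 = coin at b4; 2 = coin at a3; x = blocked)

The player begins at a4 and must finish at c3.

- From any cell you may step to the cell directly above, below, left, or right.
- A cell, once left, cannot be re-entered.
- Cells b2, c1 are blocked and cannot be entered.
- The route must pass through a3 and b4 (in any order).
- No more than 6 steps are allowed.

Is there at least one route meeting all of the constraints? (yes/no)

One route that works: a4 → a3 → b3 → b4 → c4 → c3.

yes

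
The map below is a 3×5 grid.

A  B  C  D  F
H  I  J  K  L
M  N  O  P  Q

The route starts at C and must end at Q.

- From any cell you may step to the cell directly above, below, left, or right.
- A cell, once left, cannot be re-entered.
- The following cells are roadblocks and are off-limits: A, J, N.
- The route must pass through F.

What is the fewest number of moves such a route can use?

Any route passes through F somewhere between C and Q. Summing Manhattan distances along the two legs (C → F → Q) gives a lower bound of 2 + 2 = 4 moves.
A route of 4 moves achieves this: C → D → F → L → Q.
Since 4 matches the lower bound, it is optimal.

4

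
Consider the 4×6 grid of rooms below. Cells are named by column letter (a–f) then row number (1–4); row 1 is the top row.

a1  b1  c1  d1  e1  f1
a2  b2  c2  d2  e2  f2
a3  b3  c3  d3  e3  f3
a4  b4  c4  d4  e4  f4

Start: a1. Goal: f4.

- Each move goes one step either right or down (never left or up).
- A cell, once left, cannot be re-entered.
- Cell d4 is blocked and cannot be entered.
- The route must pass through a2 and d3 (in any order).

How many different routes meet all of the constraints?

A right/down-only route from a1 to f4 makes exactly 3 down-moves and 5 right-moves in some order.
With no other constraints that would be C(8,3) = 56 routes.
A monotone route can only reach the required cells in the order a2, d3, so split there and multiply the segment counts (each segment already excludes blocked cells): a1→a2: 1; a2→d3: 4; d3→f4: 2; product = 8.
That gives 8 routes.

8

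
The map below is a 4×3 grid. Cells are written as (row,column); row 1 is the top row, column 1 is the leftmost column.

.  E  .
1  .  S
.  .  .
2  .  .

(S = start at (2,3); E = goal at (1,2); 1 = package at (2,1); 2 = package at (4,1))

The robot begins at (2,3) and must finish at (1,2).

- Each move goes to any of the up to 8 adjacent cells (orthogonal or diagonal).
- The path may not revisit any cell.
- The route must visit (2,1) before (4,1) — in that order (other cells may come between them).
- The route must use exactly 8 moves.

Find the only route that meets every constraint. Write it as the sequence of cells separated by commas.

The waypoints must appear in the order (2,1), (4,1), with no cell reused.
Route from (2,3): down-left 1 to (3,2), up-left 1 to (2,1), down 2 to (4,1), right 1 to (4,2), up-right 1 to (3,3), up-left 1 to (2,2), up 1 to (1,2) — 8 moves in all.
Check: order respected (1 at step 2, 2 at step 4); 8 moves as required.

(2,3), (3,2), (2,1), (3,1), (4,1), (4,2), (3,3), (2,2), (1,2)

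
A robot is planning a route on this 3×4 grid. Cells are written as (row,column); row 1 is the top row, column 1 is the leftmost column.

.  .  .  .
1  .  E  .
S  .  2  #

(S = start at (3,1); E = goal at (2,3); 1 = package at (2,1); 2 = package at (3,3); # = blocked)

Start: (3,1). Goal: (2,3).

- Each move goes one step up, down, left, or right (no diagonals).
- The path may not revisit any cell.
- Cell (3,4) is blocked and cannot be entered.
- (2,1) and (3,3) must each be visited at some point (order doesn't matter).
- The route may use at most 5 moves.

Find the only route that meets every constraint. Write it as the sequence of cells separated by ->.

(3,1) -> (2,1) -> (2,2) -> (3,2) -> (3,3) -> (2,3)

The budget equals the shortest possible length, so every move has to be on a shortest route through the required cells.
Route from (3,1): up 1 to (2,1), right 1 to (2,2), down 1 to (3,2), right 1 to (3,3), up 1 to (2,3) — 5 moves in all.
Check: all required cells visited; 5 ≤ 5 moves.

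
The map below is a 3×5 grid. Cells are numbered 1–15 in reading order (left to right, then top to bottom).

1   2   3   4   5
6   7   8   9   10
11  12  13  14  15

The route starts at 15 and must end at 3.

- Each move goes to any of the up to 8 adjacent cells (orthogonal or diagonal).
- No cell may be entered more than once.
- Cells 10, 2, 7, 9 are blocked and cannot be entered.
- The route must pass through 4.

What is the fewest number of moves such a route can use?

4

Any route passes through 4 somewhere between 15 and 3. Summing Chebyshev distances along the two legs (15 → 4 → 3) gives a lower bound of 2 + 1 = 3 moves.
That bound ignores the blocked cells. Measuring each leg by the fewest moves that actually steer around them (15→4: 3; 4→3: 1) raises the lower bound to 4.
A route of 4 moves exists: 15 → 14 → 8 → 4 → 3.
Since 4 matches that lower bound, it is optimal.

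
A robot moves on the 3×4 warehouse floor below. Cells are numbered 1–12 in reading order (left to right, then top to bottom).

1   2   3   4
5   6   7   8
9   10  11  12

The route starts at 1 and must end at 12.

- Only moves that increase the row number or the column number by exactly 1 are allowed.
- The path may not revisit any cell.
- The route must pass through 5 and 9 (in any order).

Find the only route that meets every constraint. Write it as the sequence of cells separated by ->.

Moves only go right or down, so the column and row indices never decrease.
Route from 1: 2× down (reaching 9), 3× right (reaching 12) — 5 moves in all.
Check: all required cells visited.

1 -> 5 -> 9 -> 10 -> 11 -> 12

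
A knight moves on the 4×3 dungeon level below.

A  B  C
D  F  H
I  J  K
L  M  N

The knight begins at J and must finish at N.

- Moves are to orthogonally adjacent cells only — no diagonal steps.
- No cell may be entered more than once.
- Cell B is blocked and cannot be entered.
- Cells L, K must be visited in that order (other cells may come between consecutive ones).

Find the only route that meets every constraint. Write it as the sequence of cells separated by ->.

The waypoints must appear in the order L, K, with no cell reused.
Route from J: down 1 to M, left 1 to L, up 2 to D, right 2 to H, down 2 to N — 8 moves in all.
Check: order respected (L at step 2, K at step 7).

J -> M -> L -> I -> D -> F -> H -> K -> N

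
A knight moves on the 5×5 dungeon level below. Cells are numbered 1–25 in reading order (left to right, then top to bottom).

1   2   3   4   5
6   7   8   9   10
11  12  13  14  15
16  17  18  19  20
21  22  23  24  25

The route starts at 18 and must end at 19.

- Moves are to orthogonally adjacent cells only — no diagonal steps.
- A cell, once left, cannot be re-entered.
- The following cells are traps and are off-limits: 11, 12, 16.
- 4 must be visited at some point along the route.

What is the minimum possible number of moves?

7

Any route passes through 4 somewhere between 18 and 19. Summing Manhattan distances along the two legs (18 → 4 → 19) gives a lower bound of 4 + 3 = 7 moves.
A route of 7 moves achieves this: 18 → 13 → 8 → 3 → 4 → 9 → 14 → 19.
Since 7 matches the lower bound, it is optimal.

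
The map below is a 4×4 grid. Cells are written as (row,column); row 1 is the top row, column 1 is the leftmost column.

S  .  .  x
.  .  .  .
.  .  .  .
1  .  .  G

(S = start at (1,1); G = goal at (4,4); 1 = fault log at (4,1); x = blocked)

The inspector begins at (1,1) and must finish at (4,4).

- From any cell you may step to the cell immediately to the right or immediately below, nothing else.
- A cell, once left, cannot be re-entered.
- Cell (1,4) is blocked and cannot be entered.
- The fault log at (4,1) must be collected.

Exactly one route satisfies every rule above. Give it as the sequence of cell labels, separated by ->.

(1,1) -> (2,1) -> (3,1) -> (4,1) -> (4,2) -> (4,3) -> (4,4)

Moves only go right or down, so the column and row indices never decrease.
Route from (1,1): down 3 to (4,1), right 3 to (4,4) — 6 moves in all.
Check: all required cells visited.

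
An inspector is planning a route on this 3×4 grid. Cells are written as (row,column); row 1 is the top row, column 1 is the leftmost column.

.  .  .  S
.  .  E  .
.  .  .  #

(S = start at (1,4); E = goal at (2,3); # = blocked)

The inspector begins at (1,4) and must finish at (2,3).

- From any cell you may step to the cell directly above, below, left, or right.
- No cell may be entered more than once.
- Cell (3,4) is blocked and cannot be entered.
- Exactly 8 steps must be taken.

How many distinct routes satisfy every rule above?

4

Need simple routes of exactly 8 moves from (1,4) to (2,3) (Manhattan distance 2, so 3 moves are spent on a detour and 3 undoing it).
Enumerating: (1,4) (1,3) (1,2) (2,2) (2,1) (3,1) (3,2) (3,3) (2,3) | (1,4) (1,3) (1,2) (1,1) (2,1) (3,1) (3,2) (2,2) (2,3) | (1,4) (1,3) (1,2) (1,1) (2,1) (3,1) (3,2) (3,3) (2,3) | (1,4) (1,3) (1,2) (1,1) (2,1) (2,2) (3,2) (3,3) (2,3).
That gives 4 routes.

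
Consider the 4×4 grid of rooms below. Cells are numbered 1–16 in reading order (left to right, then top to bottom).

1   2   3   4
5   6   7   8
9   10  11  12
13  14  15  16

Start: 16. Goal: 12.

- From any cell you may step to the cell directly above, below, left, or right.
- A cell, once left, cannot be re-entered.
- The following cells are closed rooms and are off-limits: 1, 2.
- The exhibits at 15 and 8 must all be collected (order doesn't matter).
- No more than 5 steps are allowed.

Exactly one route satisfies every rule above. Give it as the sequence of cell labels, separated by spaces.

16 15 11 7 8 12

Any route must reach 15 and 8 and still end at 12 within 5 moves, so the order of the required stops is forced.
Route from 16: left 1 to 15, up 2 to 7, right 1 to 8, down 1 to 12 — 5 moves in all.
Check: all required cells visited; 5 ≤ 5 moves.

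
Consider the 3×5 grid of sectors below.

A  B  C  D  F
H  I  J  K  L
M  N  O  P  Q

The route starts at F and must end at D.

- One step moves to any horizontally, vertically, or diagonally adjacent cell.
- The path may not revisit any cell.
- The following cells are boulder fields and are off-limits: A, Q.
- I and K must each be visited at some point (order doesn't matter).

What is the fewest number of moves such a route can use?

5

Any route passes through I and K in some order between F and D. Summing Chebyshev distances along each leg and taking the cheapest ordering (F → K → I → D) gives a lower bound of 1 + 2 + 2 = 5 moves.
A route of 5 moves achieves this: F → K → C → I → J → D.
Since 5 matches the lower bound, it is optimal.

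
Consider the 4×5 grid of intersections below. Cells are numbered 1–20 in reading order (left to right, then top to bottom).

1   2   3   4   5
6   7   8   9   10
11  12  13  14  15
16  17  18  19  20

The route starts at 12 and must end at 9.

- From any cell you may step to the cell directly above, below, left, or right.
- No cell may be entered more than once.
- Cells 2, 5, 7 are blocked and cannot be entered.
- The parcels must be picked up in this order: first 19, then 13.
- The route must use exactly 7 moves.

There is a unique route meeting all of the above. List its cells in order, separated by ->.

The waypoints must appear in the order 19, 13, with no cell reused.
Route from 12: down 1 to 17, right 2 to 19, up 1 to 14, left 1 to 13, up 1 to 8, right 1 to 9 — 7 moves in all.
Check: order respected (19 at step 3, 13 at step 5); 7 moves as required.

12 -> 17 -> 18 -> 19 -> 14 -> 13 -> 8 -> 9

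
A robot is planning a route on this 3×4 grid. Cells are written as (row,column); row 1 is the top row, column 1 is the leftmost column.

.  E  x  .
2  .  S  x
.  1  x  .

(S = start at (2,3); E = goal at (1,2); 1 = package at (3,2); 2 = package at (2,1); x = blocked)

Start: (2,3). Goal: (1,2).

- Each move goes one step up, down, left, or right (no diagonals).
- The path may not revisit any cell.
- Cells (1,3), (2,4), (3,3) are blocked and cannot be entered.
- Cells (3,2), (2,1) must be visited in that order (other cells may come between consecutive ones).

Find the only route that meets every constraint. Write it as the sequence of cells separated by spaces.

The waypoints must appear in the order (3,2), (2,1), with no cell reused.
Route from (2,3): left 1 to (2,2), down 1 to (3,2), left 1 to (3,1), up 2 to (1,1), right 1 to (1,2) — 6 moves in all.
Check: order respected (1 at step 2, 2 at step 4).

(2,3) (2,2) (3,2) (3,1) (2,1) (1,1) (1,2)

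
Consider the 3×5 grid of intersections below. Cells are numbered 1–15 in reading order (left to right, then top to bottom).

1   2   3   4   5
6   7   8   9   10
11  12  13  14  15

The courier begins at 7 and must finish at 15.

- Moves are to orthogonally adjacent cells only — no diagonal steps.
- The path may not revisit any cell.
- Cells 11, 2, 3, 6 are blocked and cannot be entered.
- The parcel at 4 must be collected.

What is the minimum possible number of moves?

Any route passes through 4 somewhere between 7 and 15. Summing Manhattan distances along the two legs (7 → 4 → 15) gives a lower bound of 3 + 3 = 6 moves.
A route of 6 moves achieves this: 7 → 8 → 9 → 4 → 5 → 10 → 15.
Since 6 matches the lower bound, it is optimal.

6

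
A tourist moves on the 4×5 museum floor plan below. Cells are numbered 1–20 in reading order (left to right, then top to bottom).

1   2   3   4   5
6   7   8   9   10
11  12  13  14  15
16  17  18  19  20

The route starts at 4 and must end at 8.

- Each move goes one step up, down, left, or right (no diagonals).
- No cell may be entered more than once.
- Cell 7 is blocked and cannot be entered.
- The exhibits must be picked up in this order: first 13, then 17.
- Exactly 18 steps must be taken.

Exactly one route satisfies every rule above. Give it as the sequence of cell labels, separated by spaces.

4 5 10 9 14 15 20 19 18 13 12 17 16 11 6 1 2 3 8

The waypoints must appear in the order 13, 17, with no cell reused.
Route from 4: right 1 to 5, down 1 to 10, left 1 to 9, down 1 to 14, right 1 to 15, down 1 to 20, left 2 to 18, up 1 to 13, left 1 to 12, down 1 to 17, left 1 to 16, up 3 to 1, right 2 to 3, down 1 to 8 — 18 moves in all.
Check: order respected (13 at step 9, 17 at step 11); 18 moves as required.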